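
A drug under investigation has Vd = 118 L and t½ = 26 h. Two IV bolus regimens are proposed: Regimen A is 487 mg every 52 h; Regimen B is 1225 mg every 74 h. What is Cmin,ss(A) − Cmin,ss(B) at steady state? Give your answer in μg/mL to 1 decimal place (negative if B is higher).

Regimen A: f = (1/2)^(52/26) ≈ 0.2500; Cmin,ss = (487/118)·f/(1−f) ≈ 1.376 μg/mL.
Regimen B: f = (1/2)^(74/26) ≈ 0.1391; Cmin,ss = (1225/118)·f/(1−f) ≈ 1.677 μg/mL.
Difference ≈ 1.376 − 1.677 ≈ -0.301 μg/mL.

-0.3 μg/mL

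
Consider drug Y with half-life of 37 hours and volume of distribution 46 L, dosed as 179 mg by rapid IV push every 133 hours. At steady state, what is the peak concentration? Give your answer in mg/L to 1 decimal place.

τ/t½ = 133/37 ≈ 3.5946, so fraction remaining f = (1/2)^(133/37) ≈ 0.0828.
At steady state, accumulation factor R = 1/(1 − e^(−kτ)) ≈ 1.0903.
Single-dose peak C₀ = D/Vd = 179/46 ≈ 3.891 mg/L.
Steady-state peak Cmax,ss = C₀·R ≈ 3.891 × 1.0903 ≈ 4.242 mg/L.

4.2 mg/L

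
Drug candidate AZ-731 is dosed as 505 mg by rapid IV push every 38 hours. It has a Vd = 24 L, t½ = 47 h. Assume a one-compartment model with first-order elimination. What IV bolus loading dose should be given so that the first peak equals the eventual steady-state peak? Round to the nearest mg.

1177 mg

f = (1/2)^(38/47) ≈ 0.570971; accumulation ratio R = 1/(1−f) ≈ 2.33084.
Loading dose to hit Cmax,ss on first dose: D_load = D_maint·R ≈ 505 × 2.33084 ≈ 1177.07 mg.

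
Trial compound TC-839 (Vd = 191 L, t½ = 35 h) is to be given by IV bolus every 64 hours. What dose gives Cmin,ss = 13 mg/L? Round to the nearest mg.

τ/t½ = 64/35 ≈ 1.8286, so f = (1/2)^(64/35) ≈ 0.281543.
Cmin,ss = (D/Vd)·f/(1−f), so D = Cmin,ss·Vd·(1−f)/f.
D = 13 × 191 × (1−f)/f ≈ 13 × 191 × 2.55186 ≈ 6336.27 mg.

6336 mg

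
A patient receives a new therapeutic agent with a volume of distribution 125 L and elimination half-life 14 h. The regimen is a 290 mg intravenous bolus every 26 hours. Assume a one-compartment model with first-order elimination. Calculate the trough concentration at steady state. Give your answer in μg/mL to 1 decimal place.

0.9 μg/mL

τ/t½ = 26/14 ≈ 1.8571, so fraction remaining f = (1/2)^(26/14) ≈ 0.2760.
Single-dose peak C₀ = D/Vd = 290/125 ≈ 2.320 μg/mL.
Steady-state trough Cmin,ss = C₀·f/(1−f) ≈ 2.320 × 0.2760/0.7240 ≈ 0.884 μg/mL.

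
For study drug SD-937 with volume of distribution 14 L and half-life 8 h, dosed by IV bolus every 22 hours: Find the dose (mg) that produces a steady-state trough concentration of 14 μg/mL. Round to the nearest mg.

1123 mg

τ/t½ = 22/8 ≈ 2.75, so f = (1/2)^(22/8) ≈ 0.148651.
Cmin,ss = (D/Vd)·f/(1−f), so D = Cmin,ss·Vd·(1−f)/f.
D = 14 × 14 × (1−f)/f ≈ 14 × 14 × 5.72717 ≈ 1122.53 mg.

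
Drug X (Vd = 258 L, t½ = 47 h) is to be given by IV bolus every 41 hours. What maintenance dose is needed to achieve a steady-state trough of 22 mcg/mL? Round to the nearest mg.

4715 mg

τ/t½ = 41/47 ≈ 0.87234, so f = (1/2)^(41/47) ≈ 0.546260.
Cmin,ss = (D/Vd)·f/(1−f), so D = Cmin,ss·Vd·(1−f)/f.
D = 22 × 258 × (1−f)/f ≈ 22 × 258 × 0.83063 ≈ 4714.66 mg.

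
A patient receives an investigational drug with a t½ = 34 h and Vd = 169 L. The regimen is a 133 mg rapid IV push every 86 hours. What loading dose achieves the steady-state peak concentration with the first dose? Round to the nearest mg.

f = (1/2)^(86/34) ≈ 0.173209; accumulation ratio R = 1/(1−f) ≈ 1.20950.
Loading dose to hit Cmax,ss on first dose: D_load = D_maint·R ≈ 133 × 1.20950 ≈ 160.86 mg.

161 mg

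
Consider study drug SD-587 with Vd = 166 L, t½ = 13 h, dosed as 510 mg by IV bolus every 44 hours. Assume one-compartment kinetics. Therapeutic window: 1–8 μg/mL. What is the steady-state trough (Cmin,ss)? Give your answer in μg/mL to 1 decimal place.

Over one 44-h interval, 44/13 ≈ 3.3846 half-lives elapse, leaving f ≈ 0.0957 of each dose.
Accumulation ratio R = 1/(1 − f) ≈ 1/0.9043 ≈ 1.1058.
Each bolus raises the concentration by D/Vd = 510/166 ≈ 3.072 μg/mL.
Steady-state peak Cmax,ss = C₀·R ≈ 3.072 × 1.1058 ≈ 3.397 μg/mL.
One interval later, Cmin,ss = Cmax,ss·e^(−kτ) ≈ 3.397 × 0.0957 ≈ 0.325 μg/mL.
Trough 0.3 μg/mL vs MEC 1 μg/mL: subtherapeutic.

0.3 μg/mL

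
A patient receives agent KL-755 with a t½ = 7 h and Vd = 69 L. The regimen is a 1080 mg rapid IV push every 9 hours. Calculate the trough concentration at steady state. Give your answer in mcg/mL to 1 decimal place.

10.9 mcg/mL

k = ln2/t½ = ln2/7 ≈ 0.099021 h⁻¹; fraction remaining f = e^(−kτ) = e^(−0.099021×9) ≈ 0.4102.
Accumulation ratio R = 1/(1 − f) ≈ 1/0.5898 ≈ 1.6955.
Each bolus raises the concentration by D/Vd = 1080/69 ≈ 15.652 mcg/mL.
Cmax,ss = C₀/(1 − f) ≈ 15.652/0.5898 ≈ 26.538 mcg/mL.
One interval later, Cmin,ss = Cmax,ss·e^(−kτ) ≈ 26.538 × 0.4102 ≈ 10.886 mcg/mL.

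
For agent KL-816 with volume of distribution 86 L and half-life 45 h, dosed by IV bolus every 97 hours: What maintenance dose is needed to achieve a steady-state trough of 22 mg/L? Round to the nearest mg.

6538 mg

τ/t½ = 97/45 ≈ 2.1556, so f = (1/2)^(97/45) ≈ 0.224447.
Cmin,ss = (D/Vd)·f/(1−f), so D = Cmin,ss·Vd·(1−f)/f.
D = 22 × 86 × (1−f)/f ≈ 22 × 86 × 3.45539 ≈ 6537.60 mg.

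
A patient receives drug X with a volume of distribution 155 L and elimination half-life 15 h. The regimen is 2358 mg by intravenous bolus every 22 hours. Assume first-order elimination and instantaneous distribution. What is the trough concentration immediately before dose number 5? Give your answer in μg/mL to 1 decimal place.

8.5 μg/mL

f = (1/2)^(τ/t½) = (1/2)^(22/15) ≈ 0.3618.
C₀ = D/Vd = 2358/155 ≈ 15.213 μg/mL.
Before the 5th dose, 4 doses have been given. Superposition: Cmin = C₀·(f + f² + … + f^4).
≈ 15.213 × (0.3618 + 0.1309 + 0.0474 + 0.0171) ≈ 15.213 × 0.5572 ≈ 8.477 μg/mL.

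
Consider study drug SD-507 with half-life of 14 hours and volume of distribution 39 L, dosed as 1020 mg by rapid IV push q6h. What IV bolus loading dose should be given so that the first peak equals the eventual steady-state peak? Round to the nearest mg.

3969 mg

f = (1/2)^(6/14) ≈ 0.742997; accumulation ratio R = 1/(1−f) ≈ 3.89101.
Loading dose to hit Cmax,ss on first dose: D_load = D_maint·R ≈ 1020 × 3.89101 ≈ 3968.83 mg.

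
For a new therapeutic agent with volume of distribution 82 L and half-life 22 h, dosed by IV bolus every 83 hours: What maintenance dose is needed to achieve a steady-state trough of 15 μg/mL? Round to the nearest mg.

τ/t½ = 83/22 ≈ 3.7727, so f = (1/2)^(83/22) ≈ 0.073164.
Cmin,ss = (D/Vd)·f/(1−f), so D = Cmin,ss·Vd·(1−f)/f.
D = 15 × 82 × (1−f)/f ≈ 15 × 82 × 12.66792 ≈ 15581.54 mg.

15582 mg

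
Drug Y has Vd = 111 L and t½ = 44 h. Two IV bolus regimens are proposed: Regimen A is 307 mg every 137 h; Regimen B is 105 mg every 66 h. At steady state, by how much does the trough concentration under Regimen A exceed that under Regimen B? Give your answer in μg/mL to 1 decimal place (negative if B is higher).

Regimen A: f = (1/2)^(137/44) ≈ 0.1155; Cmin,ss = (307/111)·f/(1−f) ≈ 0.361 μg/mL.
Regimen B: f = (1/2)^(66/44) ≈ 0.3536; Cmin,ss = (105/111)·f/(1−f) ≈ 0.517 μg/mL.
Difference ≈ 0.361 − 0.517 ≈ -0.156 μg/mL.

-0.2 μg/mL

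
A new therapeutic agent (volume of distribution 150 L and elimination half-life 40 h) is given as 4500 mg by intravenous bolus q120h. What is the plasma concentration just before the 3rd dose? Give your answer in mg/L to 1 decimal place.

f = (1/2)^(τ/t½) = (1/2)^(120/40) ≈ 0.1250.
C₀ = D/Vd = 4500/150 ≈ 30.000 mg/L.
Before the 3rd dose, 2 doses have been given. Superposition: Cmin = C₀·(f + f²).
≈ 30.000 × (0.1250 + 0.0156) ≈ 30.000 × 0.1406 ≈ 4.218 mg/L.

4.2 mg/L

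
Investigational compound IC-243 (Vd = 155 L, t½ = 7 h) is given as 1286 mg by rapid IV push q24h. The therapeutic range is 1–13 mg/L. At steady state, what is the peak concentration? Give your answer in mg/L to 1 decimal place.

9.1 mg/L

τ/t½ = 24/7 ≈ 3.4286, so fraction remaining f = (1/2)^(24/7) ≈ 0.0929.
At steady state, accumulation factor R = 1/(1 − e^(−kτ)) ≈ 1.1024.
Single-dose peak C₀ = D/Vd = 1286/155 ≈ 8.297 mg/L.
Steady-state peak Cmax,ss = C₀·R ≈ 8.297 × 1.1024 ≈ 9.147 mg/L.
Peak 9.1 mg/L vs MTC 13 mg/L: below toxic threshold.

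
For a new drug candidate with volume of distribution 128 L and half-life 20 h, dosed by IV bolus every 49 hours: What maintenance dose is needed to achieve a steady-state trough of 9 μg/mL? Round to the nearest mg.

τ/t½ = 49/20 ≈ 2.45, so f = (1/2)^(49/20) ≈ 0.183011.
Cmin,ss = (D/Vd)·f/(1−f), so D = Cmin,ss·Vd·(1−f)/f.
D = 9 × 128 × (1−f)/f ≈ 9 × 128 × 4.46415 ≈ 5142.70 mg.

5143 mg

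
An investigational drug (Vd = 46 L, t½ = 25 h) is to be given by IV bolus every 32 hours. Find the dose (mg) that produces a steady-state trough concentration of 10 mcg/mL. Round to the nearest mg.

657 mg

τ/t½ = 32/25 ≈ 1.28, so f = (1/2)^(32/25) ≈ 0.411796.
Cmin,ss = (D/Vd)·f/(1−f), so D = Cmin,ss·Vd·(1−f)/f.
D = 10 × 46 × (1−f)/f ≈ 10 × 46 × 1.42839 ≈ 657.06 mg.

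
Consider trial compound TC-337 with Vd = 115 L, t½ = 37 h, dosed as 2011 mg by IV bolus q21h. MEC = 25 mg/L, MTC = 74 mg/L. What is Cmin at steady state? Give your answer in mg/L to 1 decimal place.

36.3 mg/L

Over one 21-h interval, 21/37 ≈ 0.56757 half-lives elapse, leaving f ≈ 0.6748 of each dose.
At steady state, accumulation factor R = 1/(1 − e^(−kτ)) ≈ 3.0750.
Single-dose peak C₀ = D/Vd = 2011/115 ≈ 17.487 mg/L.
Steady-state peak Cmax,ss = C₀·R ≈ 17.487 × 3.0750 ≈ 53.773 mg/L.
One interval later, Cmin,ss = Cmax,ss·e^(−kτ) ≈ 53.773 × 0.6748 ≈ 36.286 mg/L.
Trough 36.3 mg/L vs MEC 25 mg/L: adequate.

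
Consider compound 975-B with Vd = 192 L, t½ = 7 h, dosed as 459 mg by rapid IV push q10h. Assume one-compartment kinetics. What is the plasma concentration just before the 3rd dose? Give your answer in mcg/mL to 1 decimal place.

1.2 mcg/mL

f = (1/2)^(τ/t½) = (1/2)^(10/7) ≈ 0.3715.
C₀ = D/Vd = 459/192 ≈ 2.391 mcg/mL.
Before the 3rd dose, 2 doses have been given. Superposition: Cmin = C₀·(f + f²).
≈ 2.391 × (0.3715 + 0.1380) ≈ 2.391 × 0.5095 ≈ 1.218 mcg/mL.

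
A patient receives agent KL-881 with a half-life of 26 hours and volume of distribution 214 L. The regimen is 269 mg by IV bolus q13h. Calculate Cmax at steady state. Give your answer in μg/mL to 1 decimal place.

Over one 13-h interval, 13/26 ≈ 0.5 half-lives elapse, leaving f ≈ 0.7071 of each dose.
At steady state, accumulation factor R = 1/(1 − e^(−kτ)) ≈ 3.4141.
Each bolus raises the concentration by D/Vd = 269/214 ≈ 1.257 μg/mL.
Steady-state peak Cmax,ss = C₀·R ≈ 1.257 × 3.4141 ≈ 4.292 μg/mL.

4.3 μg/mL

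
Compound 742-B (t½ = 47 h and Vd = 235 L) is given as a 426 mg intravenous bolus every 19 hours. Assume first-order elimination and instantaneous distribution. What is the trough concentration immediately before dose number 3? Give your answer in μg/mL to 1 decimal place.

2.4 μg/mL

f = (1/2)^(τ/t½) = (1/2)^(19/47) ≈ 0.7556.
C₀ = D/Vd = 426/235 ≈ 1.813 μg/mL.
Before the 3rd dose, 2 doses have been given. Superposition: Cmin = C₀·(f + f²).
≈ 1.813 × (0.7556 + 0.5709) ≈ 1.813 × 1.3265 ≈ 2.405 μg/mL.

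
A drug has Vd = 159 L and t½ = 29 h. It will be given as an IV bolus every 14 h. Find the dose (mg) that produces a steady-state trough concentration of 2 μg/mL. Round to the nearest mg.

126 mg

τ/t½ = 14/29 ≈ 0.48276, so f = (1/2)^(14/29) ≈ 0.715608.
Cmin,ss = (D/Vd)·f/(1−f), so D = Cmin,ss·Vd·(1−f)/f.
D = 2 × 159 × (1−f)/f ≈ 2 × 159 × 0.39741 ≈ 126.38 mg.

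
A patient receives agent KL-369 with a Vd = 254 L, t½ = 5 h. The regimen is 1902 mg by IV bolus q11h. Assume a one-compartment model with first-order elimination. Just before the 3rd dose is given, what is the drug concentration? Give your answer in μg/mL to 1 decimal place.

f = (1/2)^(τ/t½) = (1/2)^(11/5) ≈ 0.2176.
C₀ = D/Vd = 1902/254 ≈ 7.488 μg/mL.
Before the 3rd dose, 2 doses have been given. Superposition: Cmin = C₀·(f + f²).
≈ 7.488 × (0.2176 + 0.0473) ≈ 7.488 × 0.2649 ≈ 1.984 μg/mL.

2.0 μg/mL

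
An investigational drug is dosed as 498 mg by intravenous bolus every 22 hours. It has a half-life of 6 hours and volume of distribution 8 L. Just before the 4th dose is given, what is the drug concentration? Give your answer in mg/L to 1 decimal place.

f = (1/2)^(τ/t½) = (1/2)^(22/6) ≈ 0.0787.
C₀ = D/Vd = 498/8 ≈ 62.250 mg/L.
Before the 4th dose, 3 doses have been given. Superposition: Cmin = C₀·(f + f² + … + f^3).
≈ 62.250 × (0.0787 + 0.0062 + 0.0005) ≈ 62.250 × 0.0854 ≈ 5.316 mg/L.

5.3 mg/L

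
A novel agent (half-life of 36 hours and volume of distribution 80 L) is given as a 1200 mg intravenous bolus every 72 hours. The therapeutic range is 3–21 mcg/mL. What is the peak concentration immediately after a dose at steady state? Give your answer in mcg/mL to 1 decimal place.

20.0 mcg/mL

The dosing interval is 2 half-lives, so f = 2^(−2) = 0.25.
At steady state, R = 1/(1 − 0.25) = 4/3.
Single-dose peak C₀ = D/Vd = 1200/80 = 15 mcg/mL.
Steady-state peak Cmax,ss = C₀·R = 15 × 4/3 ≈ 20.000 mcg/mL.
Peak 20.0 mcg/mL vs MTC 21 mcg/mL: below toxic threshold.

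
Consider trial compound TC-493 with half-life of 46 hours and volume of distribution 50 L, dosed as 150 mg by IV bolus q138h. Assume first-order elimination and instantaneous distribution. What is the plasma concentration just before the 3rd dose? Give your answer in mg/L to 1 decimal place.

0.4 mg/L

f = (1/2)^(τ/t½) = (1/2)^(138/46) ≈ 0.1250.
C₀ = D/Vd = 150/50 ≈ 3.000 mg/L.
Before the 3rd dose, 2 doses have been given. Superposition: Cmin = C₀·(f + f²).
≈ 3.000 × (0.1250 + 0.0156) ≈ 3.000 × 0.1406 ≈ 0.422 mg/L.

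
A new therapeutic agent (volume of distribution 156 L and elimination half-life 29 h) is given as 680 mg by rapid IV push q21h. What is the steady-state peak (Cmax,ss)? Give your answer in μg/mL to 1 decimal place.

τ/t½ = 21/29 ≈ 0.72414, so fraction remaining f = (1/2)^(21/29) ≈ 0.6054.
At steady state, accumulation factor R = 1/(1 − e^(−kτ)) ≈ 2.5342.
Each bolus raises the concentration by D/Vd = 680/156 ≈ 4.359 μg/mL.
Steady-state peak Cmax,ss = C₀·R ≈ 4.359 × 2.5342 ≈ 11.047 μg/mL.

11.0 μg/mL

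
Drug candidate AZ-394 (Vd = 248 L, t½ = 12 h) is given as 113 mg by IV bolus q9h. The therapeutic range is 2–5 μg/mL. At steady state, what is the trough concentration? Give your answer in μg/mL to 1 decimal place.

k = ln2/t½ = ln2/12 ≈ 0.057762 h⁻¹; fraction remaining f = e^(−kτ) = e^(−0.057762×9) ≈ 0.5946.
Each bolus raises the concentration by D/Vd = 113/248 ≈ 0.456 μg/mL.
Steady-state trough Cmin,ss = C₀·f/(1−f) ≈ 0.456 × 0.5946/0.4054 ≈ 0.669 μg/mL.
Trough 0.7 μg/mL vs MEC 2 μg/mL: subtherapeutic.

0.7 μg/mL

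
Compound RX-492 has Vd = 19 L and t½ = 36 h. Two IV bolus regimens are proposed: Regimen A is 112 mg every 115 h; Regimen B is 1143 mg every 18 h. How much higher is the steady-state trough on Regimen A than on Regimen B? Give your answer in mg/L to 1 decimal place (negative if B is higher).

-144.5 mg/L

Regimen A: f = (1/2)^(115/36) ≈ 0.1092; Cmin,ss = (112/19)·f/(1−f) ≈ 0.723 mg/L.
Regimen B: f = (1/2)^(18/36) ≈ 0.7071; Cmin,ss = (1143/19)·f/(1−f) ≈ 145.229 mg/L.
Difference ≈ 0.723 − 145.229 ≈ -144.506 mg/L.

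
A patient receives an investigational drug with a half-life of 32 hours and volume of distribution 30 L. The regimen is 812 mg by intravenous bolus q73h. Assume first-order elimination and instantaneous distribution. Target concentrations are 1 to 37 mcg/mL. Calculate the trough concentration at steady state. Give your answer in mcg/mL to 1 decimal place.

7.0 mcg/mL

Over one 73-h interval, 73/32 ≈ 2.2812 half-lives elapse, leaving f ≈ 0.2057 of each dose.
At steady state, accumulation factor R = 1/(1 − e^(−kτ)) ≈ 1.2590.
Each bolus raises the concentration by D/Vd = 812/30 ≈ 27.067 mcg/mL.
Cmax,ss = C₀/(1 − f) ≈ 27.067/0.7943 ≈ 34.077 mcg/mL.
Steady-state trough Cmin,ss = Cmax,ss·f ≈ 34.077 × 0.2057 ≈ 7.010 mcg/mL.
Trough 7.0 mcg/mL vs MEC 1 mcg/mL: adequate.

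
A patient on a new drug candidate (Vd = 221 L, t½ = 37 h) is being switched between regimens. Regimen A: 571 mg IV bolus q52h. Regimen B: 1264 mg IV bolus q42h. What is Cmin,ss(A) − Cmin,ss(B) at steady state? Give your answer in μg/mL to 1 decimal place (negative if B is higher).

-3.2 μg/mL

Regimen A: f = (1/2)^(52/37) ≈ 0.3775; Cmin,ss = (571/221)·f/(1−f) ≈ 1.567 μg/mL.
Regimen B: f = (1/2)^(42/37) ≈ 0.4553; Cmin,ss = (1264/221)·f/(1−f) ≈ 4.781 μg/mL.
Difference ≈ 1.567 − 4.781 ≈ -3.214 μg/mL.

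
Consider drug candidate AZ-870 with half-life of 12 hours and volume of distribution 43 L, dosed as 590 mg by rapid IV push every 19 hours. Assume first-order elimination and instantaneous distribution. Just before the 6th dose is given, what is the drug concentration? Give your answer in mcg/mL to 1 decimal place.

f = (1/2)^(τ/t½) = (1/2)^(19/12) ≈ 0.3337.
C₀ = D/Vd = 590/43 ≈ 13.721 mcg/mL.
Before the 6th dose, 5 doses have been given. Superposition: Cmin = C₀·(f + f² + … + f^5).
≈ 13.721 × (0.3337 + 0.1114 + 0.0372 + 0.0124 + 0.0041) ≈ 13.721 × 0.4988 ≈ 6.844 mcg/mL.

6.8 mcg/mL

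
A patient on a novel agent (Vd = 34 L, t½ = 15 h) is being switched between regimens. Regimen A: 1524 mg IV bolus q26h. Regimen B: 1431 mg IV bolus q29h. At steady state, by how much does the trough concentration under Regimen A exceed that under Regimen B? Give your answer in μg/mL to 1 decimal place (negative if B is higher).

Regimen A: f = (1/2)^(26/15) ≈ 0.3008; Cmin,ss = (1524/34)·f/(1−f) ≈ 19.283 μg/mL.
Regimen B: f = (1/2)^(29/15) ≈ 0.2618; Cmin,ss = (1431/34)·f/(1−f) ≈ 14.926 μg/mL.
Difference ≈ 19.283 − 14.926 ≈ 4.357 μg/mL.

4.4 μg/mL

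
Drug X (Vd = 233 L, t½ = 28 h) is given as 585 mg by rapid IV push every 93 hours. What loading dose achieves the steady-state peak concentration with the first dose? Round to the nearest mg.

650 mg

f = (1/2)^(93/28) ≈ 0.100035; accumulation ratio R = 1/(1−f) ≈ 1.11115.
Loading dose to hit Cmax,ss on first dose: D_load = D_maint·R ≈ 585 × 1.11115 ≈ 650.02 mg.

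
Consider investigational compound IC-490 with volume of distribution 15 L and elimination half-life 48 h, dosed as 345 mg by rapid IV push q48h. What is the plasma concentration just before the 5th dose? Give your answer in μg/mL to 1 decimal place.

21.6 μg/mL

f = (1/2)^(τ/t½) = (1/2)^(48/48) ≈ 0.5000.
C₀ = D/Vd = 345/15 ≈ 23.000 μg/mL.
Before the 5th dose, 4 doses have been given. Superposition: Cmin = C₀·(f + f² + … + f^4).
≈ 23.000 × (0.5000 + 0.2500 + 0.1250 + 0.0625) ≈ 23.000 × 0.9375 ≈ 21.562 μg/mL.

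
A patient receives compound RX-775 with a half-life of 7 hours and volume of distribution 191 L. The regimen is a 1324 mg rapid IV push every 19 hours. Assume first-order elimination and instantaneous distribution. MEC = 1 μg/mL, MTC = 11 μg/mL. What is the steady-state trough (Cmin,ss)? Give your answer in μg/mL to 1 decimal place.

Over one 19-h interval, 19/7 ≈ 2.7143 half-lives elapse, leaving f ≈ 0.1524 of each dose.
At steady state, accumulation factor R = 1/(1 − e^(−kτ)) ≈ 1.1798.
Each bolus raises the concentration by D/Vd = 1324/191 ≈ 6.932 μg/mL.
Steady-state peak Cmax,ss = C₀·R ≈ 6.932 × 1.1798 ≈ 8.178 μg/mL.
Steady-state trough Cmin,ss = Cmax,ss·f ≈ 8.178 × 0.1524 ≈ 1.246 μg/mL.
Trough 1.2 μg/mL vs MEC 1 μg/mL: adequate.

1.2 μg/mL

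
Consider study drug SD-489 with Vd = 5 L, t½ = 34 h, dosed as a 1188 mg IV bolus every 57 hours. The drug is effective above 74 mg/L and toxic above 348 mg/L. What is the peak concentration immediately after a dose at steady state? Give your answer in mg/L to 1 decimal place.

Over one 57-h interval, 57/34 ≈ 1.6765 half-lives elapse, leaving f ≈ 0.3128 of each dose.
At steady state, accumulation factor R = 1/(1 − e^(−kτ)) ≈ 1.4552.
Each bolus raises the concentration by D/Vd = 1188/5 ≈ 237.600 mg/L.
Steady-state peak Cmax,ss = C₀·R ≈ 237.600 × 1.4552 ≈ 345.756 mg/L.
Peak 345.8 mg/L vs MTC 348 mg/L: below toxic threshold.

345.8 mg/L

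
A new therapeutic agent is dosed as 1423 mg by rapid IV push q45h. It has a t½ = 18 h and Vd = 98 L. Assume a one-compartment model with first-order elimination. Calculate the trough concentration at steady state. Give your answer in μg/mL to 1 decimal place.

Over one 45-h interval, 45/18 ≈ 2.5 half-lives elapse, leaving f ≈ 0.1768 of each dose.
Accumulation ratio R = 1/(1 − f) ≈ 1/0.8232 ≈ 1.2148.
Single-dose peak C₀ = D/Vd = 1423/98 ≈ 14.520 μg/mL.
Cmax,ss = C₀/(1 − f) ≈ 14.520/0.8232 ≈ 17.638 μg/mL.
One interval later, Cmin,ss = Cmax,ss·e^(−kτ) ≈ 17.638 × 0.1768 ≈ 3.118 μg/mL.

3.1 μg/mL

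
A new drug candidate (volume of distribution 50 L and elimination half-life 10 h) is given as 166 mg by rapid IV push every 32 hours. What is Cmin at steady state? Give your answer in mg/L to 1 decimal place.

0.4 mg/L

Over one 32-h interval, 32/10 ≈ 3.2 half-lives elapse, leaving f ≈ 0.1088 of each dose.
At steady state, accumulation factor R = 1/(1 − e^(−kτ)) ≈ 1.1221.
Single-dose peak C₀ = D/Vd = 166/50 ≈ 3.320 mg/L.
Steady-state peak Cmax,ss = C₀·R ≈ 3.320 × 1.1221 ≈ 3.725 mg/L.
Steady-state trough Cmin,ss = Cmax,ss·f ≈ 3.725 × 0.1088 ≈ 0.405 mg/L.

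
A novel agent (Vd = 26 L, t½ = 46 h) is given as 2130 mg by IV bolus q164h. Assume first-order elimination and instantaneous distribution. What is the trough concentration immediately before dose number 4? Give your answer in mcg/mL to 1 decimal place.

f = (1/2)^(τ/t½) = (1/2)^(164/46) ≈ 0.0845.
C₀ = D/Vd = 2130/26 ≈ 81.923 mcg/mL.
Before the 4th dose, 3 doses have been given. Superposition: Cmin = C₀·(f + f² + … + f^3).
≈ 81.923 × (0.0845 + 0.0071 + 0.0006) ≈ 81.923 × 0.0922 ≈ 7.553 mcg/mL.

7.6 mcg/mL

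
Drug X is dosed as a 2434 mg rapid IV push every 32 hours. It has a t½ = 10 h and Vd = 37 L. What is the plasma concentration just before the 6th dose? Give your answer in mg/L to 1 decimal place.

8.0 mg/L

f = (1/2)^(τ/t½) = (1/2)^(32/10) ≈ 0.1088.
C₀ = D/Vd = 2434/37 ≈ 65.784 mg/L.
Before the 6th dose, 5 doses have been given. Superposition: Cmin = C₀·(f + f² + … + f^5).
≈ 65.784 × (0.1088 + 0.0118 + 0.0013 + 0.0001 + 0.0000) ≈ 65.784 × 0.1220 ≈ 8.026 mg/L.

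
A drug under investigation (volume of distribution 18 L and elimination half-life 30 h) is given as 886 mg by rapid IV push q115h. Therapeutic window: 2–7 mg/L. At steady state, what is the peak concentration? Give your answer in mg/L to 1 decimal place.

k = ln2/t½ = ln2/30 ≈ 0.023105 h⁻¹; fraction remaining f = e^(−kτ) = e^(−0.023105×115) ≈ 0.0702.
At steady state, accumulation factor R = 1/(1 − e^(−kτ)) ≈ 1.0755.
Single-dose peak C₀ = D/Vd = 886/18 ≈ 49.222 mg/L.
Steady-state peak Cmax,ss = C₀·R ≈ 49.222 × 1.0755 ≈ 52.938 mg/L.
Peak 52.9 mg/L vs MTC 7 mg/L: exceeds toxic threshold.

52.9 mg/L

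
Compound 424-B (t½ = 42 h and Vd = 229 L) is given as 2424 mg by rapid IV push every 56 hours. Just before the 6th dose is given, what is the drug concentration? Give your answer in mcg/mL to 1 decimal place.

6.9 mcg/mL

f = (1/2)^(τ/t½) = (1/2)^(56/42) ≈ 0.3969.
C₀ = D/Vd = 2424/229 ≈ 10.585 mcg/mL.
Before the 6th dose, 5 doses have been given. Superposition: Cmin = C₀·(f + f² + … + f^5).
≈ 10.585 × (0.3969 + 0.1575 + 0.0625 + 0.0248 + 0.0098) ≈ 10.585 × 0.6515 ≈ 6.896 mcg/mL.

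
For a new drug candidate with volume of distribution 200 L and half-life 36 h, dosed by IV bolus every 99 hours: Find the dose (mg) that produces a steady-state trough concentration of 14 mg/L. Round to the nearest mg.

16036 mg

τ/t½ = 99/36 ≈ 2.75, so f = (1/2)^(99/36) ≈ 0.148651.
Cmin,ss = (D/Vd)·f/(1−f), so D = Cmin,ss·Vd·(1−f)/f.
D = 14 × 200 × (1−f)/f ≈ 14 × 200 × 5.72717 ≈ 16036.08 mg.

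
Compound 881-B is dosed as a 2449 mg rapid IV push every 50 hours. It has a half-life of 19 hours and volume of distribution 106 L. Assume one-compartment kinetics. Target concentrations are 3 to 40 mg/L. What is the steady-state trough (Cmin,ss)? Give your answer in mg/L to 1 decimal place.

4.4 mg/L

τ/t½ = 50/19 ≈ 2.6316, so fraction remaining f = (1/2)^(50/19) ≈ 0.1614.
Single-dose peak C₀ = D/Vd = 2449/106 ≈ 23.104 mg/L.
Steady-state trough Cmin,ss = C₀·f/(1−f) ≈ 23.104 × 0.1614/0.8386 ≈ 4.447 mg/L.
Trough 4.4 mg/L vs MEC 3 mg/L: adequate.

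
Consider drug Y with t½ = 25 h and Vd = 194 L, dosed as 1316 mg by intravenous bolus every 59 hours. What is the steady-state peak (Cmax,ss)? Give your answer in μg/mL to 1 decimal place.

τ/t½ = 59/25 ≈ 2.36, so fraction remaining f = (1/2)^(59/25) ≈ 0.1948.
Accumulation ratio R = 1/(1 − f) ≈ 1/0.8052 ≈ 1.2419.
Each bolus raises the concentration by D/Vd = 1316/194 ≈ 6.784 μg/mL.
Steady-state peak Cmax,ss = C₀·R ≈ 6.784 × 1.2419 ≈ 8.425 μg/mL.

8.4 μg/mL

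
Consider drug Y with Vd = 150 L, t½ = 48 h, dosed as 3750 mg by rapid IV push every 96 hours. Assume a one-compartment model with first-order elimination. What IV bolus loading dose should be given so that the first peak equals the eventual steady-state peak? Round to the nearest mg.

5000 mg

f = (1/2)^(96/48) ≈ 0.250000; accumulation ratio R = 1/(1−f) ≈ 1.33333.
Loading dose to hit Cmax,ss on first dose: D_load = D_maint·R ≈ 3750 × 1.33333 ≈ 4999.99 mg.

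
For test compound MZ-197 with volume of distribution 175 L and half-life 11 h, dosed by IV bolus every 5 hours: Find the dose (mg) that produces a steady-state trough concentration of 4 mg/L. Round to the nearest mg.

τ/t½ = 5/11 ≈ 0.45455, so f = (1/2)^(5/11) ≈ 0.729740.
Cmin,ss = (D/Vd)·f/(1−f), so D = Cmin,ss·Vd·(1−f)/f.
D = 4 × 175 × (1−f)/f ≈ 4 × 175 × 0.37035 ≈ 259.25 mg.

259 mg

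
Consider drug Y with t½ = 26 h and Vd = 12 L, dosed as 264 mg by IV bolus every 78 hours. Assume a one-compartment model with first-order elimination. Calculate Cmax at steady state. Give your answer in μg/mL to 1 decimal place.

The dosing interval is 3 half-lives, so f = 2^(−3) = 0.125.
Accumulation ratio R = 1/(1 − f) = 1/0.875 = 8/7.
Single-dose peak C₀ = D/Vd = 264/12 = 22 μg/mL.
Steady-state peak Cmax,ss = C₀·R = 22 × 8/7 ≈ 25.143 μg/mL.

25.1 μg/mL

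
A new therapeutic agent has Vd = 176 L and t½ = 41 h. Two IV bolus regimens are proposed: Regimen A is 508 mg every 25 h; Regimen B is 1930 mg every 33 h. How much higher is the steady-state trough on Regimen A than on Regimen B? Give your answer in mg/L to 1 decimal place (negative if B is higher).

-9.2 mg/L

Regimen A: f = (1/2)^(25/41) ≈ 0.6553; Cmin,ss = (508/176)·f/(1−f) ≈ 5.487 mg/L.
Regimen B: f = (1/2)^(33/41) ≈ 0.5724; Cmin,ss = (1930/176)·f/(1−f) ≈ 14.679 mg/L.
Difference ≈ 5.487 − 14.679 ≈ -9.192 mg/L.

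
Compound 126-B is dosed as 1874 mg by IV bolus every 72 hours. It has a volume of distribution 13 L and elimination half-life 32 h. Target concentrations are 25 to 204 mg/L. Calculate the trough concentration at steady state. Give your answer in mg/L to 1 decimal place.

38.4 mg/L

k = ln2/t½ = ln2/32 ≈ 0.021661 h⁻¹; fraction remaining f = e^(−kτ) = e^(−0.021661×72) ≈ 0.2102.
Single-dose peak C₀ = D/Vd = 1874/13 ≈ 144.154 mg/L.
Steady-state trough Cmin,ss = C₀·f/(1−f) ≈ 144.154 × 0.2102/0.7898 ≈ 38.366 mg/L.
Trough 38.4 mg/L vs MEC 25 mg/L: adequate.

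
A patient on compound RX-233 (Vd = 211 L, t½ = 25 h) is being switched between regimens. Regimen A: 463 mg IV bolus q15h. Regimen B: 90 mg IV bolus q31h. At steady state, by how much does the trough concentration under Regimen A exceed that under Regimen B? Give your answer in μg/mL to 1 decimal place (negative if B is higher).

3.9 μg/mL

Regimen A: f = (1/2)^(15/25) ≈ 0.6598; Cmin,ss = (463/211)·f/(1−f) ≈ 4.256 μg/mL.
Regimen B: f = (1/2)^(31/25) ≈ 0.4234; Cmin,ss = (90/211)·f/(1−f) ≈ 0.313 μg/mL.
Difference ≈ 4.256 − 0.313 ≈ 3.943 μg/mL.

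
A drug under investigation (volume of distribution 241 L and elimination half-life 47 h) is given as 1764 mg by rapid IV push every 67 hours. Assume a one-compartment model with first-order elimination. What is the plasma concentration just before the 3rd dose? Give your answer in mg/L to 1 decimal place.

3.7 mg/L

f = (1/2)^(τ/t½) = (1/2)^(67/47) ≈ 0.3723.
C₀ = D/Vd = 1764/241 ≈ 7.320 mg/L.
Before the 3rd dose, 2 doses have been given. Superposition: Cmin = C₀·(f + f²).
≈ 7.320 × (0.3723 + 0.1386) ≈ 7.320 × 0.5109 ≈ 3.740 mg/L.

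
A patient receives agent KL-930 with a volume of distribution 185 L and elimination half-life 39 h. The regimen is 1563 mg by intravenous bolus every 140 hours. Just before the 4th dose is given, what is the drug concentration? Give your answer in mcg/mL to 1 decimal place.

f = (1/2)^(τ/t½) = (1/2)^(140/39) ≈ 0.0831.
C₀ = D/Vd = 1563/185 ≈ 8.449 mcg/mL.
Before the 4th dose, 3 doses have been given. Superposition: Cmin = C₀·(f + f² + … + f^3).
≈ 8.449 × (0.0831 + 0.0069 + 0.0006) ≈ 8.449 × 0.0906 ≈ 0.765 mcg/mL.

0.8 mcg/mL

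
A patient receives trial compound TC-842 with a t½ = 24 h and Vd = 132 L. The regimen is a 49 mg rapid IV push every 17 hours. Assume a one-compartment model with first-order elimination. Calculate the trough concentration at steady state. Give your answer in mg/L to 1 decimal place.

0.6 mg/L

k = ln2/t½ = ln2/24 ≈ 0.028881 h⁻¹; fraction remaining f = e^(−kτ) = e^(−0.028881×17) ≈ 0.6120.
Accumulation ratio R = 1/(1 − f) ≈ 1/0.3880 ≈ 2.5773.
Each bolus raises the concentration by D/Vd = 49/132 ≈ 0.371 mg/L.
Steady-state peak Cmax,ss = C₀·R ≈ 0.371 × 2.5773 ≈ 0.956 mg/L.
Steady-state trough Cmin,ss = Cmax,ss·f ≈ 0.956 × 0.6120 ≈ 0.585 mg/L.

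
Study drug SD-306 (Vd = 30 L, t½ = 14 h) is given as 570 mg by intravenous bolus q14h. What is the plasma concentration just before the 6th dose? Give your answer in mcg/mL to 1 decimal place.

18.4 mcg/mL

f = (1/2)^(τ/t½) = (1/2)^(14/14) ≈ 0.5000.
C₀ = D/Vd = 570/30 ≈ 19.000 mcg/mL.
Before the 6th dose, 5 doses have been given. Superposition: Cmin = C₀·(f + f² + … + f^5).
≈ 19.000 × (0.5000 + 0.2500 + 0.1250 + 0.0625 + 0.0313) ≈ 19.000 × 0.9688 ≈ 18.407 mcg/mL.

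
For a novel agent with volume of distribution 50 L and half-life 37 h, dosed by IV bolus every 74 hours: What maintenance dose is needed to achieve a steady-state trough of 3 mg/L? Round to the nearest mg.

τ/t½ = 74/37 ≈ 2, so f = (1/2)^(74/37) ≈ 0.250000.
Cmin,ss = (D/Vd)·f/(1−f), so D = Cmin,ss·Vd·(1−f)/f.
D = 3 × 50 × (1−f)/f ≈ 3 × 50 × 3.00000 ≈ 450.00 mg.

450 mg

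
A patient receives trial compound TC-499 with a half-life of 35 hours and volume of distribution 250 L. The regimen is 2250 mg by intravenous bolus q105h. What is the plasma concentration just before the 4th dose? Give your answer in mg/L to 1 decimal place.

1.3 mg/L

f = (1/2)^(τ/t½) = (1/2)^(105/35) ≈ 0.1250.
C₀ = D/Vd = 2250/250 ≈ 9.000 mg/L.
Before the 4th dose, 3 doses have been given. Superposition: Cmin = C₀·(f + f² + … + f^3).
≈ 9.000 × (0.1250 + 0.0156 + 0.0020) ≈ 9.000 × 0.1426 ≈ 1.283 mg/L.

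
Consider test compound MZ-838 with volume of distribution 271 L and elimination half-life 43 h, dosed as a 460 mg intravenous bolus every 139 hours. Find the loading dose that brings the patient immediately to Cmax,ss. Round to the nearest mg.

515 mg

f = (1/2)^(139/43) ≈ 0.106391; accumulation ratio R = 1/(1−f) ≈ 1.11906.
Loading dose to hit Cmax,ss on first dose: D_load = D_maint·R ≈ 460 × 1.11906 ≈ 514.77 mg.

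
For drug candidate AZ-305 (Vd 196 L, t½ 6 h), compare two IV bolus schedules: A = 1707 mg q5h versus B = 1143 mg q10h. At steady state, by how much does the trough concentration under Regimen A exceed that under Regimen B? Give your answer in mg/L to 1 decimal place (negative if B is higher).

8.5 mg/L

Regimen A: f = (1/2)^(5/6) ≈ 0.5612; Cmin,ss = (1707/196)·f/(1−f) ≈ 11.139 mg/L.
Regimen B: f = (1/2)^(10/6) ≈ 0.3150; Cmin,ss = (1143/196)·f/(1−f) ≈ 2.682 mg/L.
Difference ≈ 11.139 − 2.682 ≈ 8.457 mg/L.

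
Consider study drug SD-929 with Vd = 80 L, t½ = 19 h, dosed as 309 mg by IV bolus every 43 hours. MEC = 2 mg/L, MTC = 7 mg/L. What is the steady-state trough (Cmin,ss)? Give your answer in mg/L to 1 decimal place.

1.0 mg/L

k = ln2/t½ = ln2/19 ≈ 0.036481 h⁻¹; fraction remaining f = e^(−kτ) = e^(−0.036481×43) ≈ 0.2083.
Single-dose peak C₀ = D/Vd = 309/80 ≈ 3.862 mg/L.
Steady-state trough Cmin,ss = C₀·f/(1−f) ≈ 3.862 × 0.2083/0.7917 ≈ 1.016 mg/L.
Trough 1.0 mg/L vs MEC 2 mg/L: subtherapeutic.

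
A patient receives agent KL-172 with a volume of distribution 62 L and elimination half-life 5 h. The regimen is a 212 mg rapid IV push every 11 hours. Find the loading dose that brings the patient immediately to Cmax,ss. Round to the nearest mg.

271 mg

f = (1/2)^(11/5) ≈ 0.217638; accumulation ratio R = 1/(1−f) ≈ 1.27818.
Loading dose to hit Cmax,ss on first dose: D_load = D_maint·R ≈ 212 × 1.27818 ≈ 270.97 mg.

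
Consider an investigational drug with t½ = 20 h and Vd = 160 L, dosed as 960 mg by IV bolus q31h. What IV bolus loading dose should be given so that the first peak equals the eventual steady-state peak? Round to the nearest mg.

1458 mg

f = (1/2)^(31/20) ≈ 0.341510; accumulation ratio R = 1/(1−f) ≈ 1.51863.
Loading dose to hit Cmax,ss on first dose: D_load = D_maint·R ≈ 960 × 1.51863 ≈ 1457.88 mg.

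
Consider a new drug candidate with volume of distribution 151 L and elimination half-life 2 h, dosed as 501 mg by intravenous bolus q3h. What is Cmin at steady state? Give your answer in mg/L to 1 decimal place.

1.8 mg/L

τ/t½ = 3/2 ≈ 1.5, so fraction remaining f = (1/2)^(3/2) ≈ 0.3536.
Accumulation ratio R = 1/(1 − f) ≈ 1/0.6464 ≈ 1.5470.
Each bolus raises the concentration by D/Vd = 501/151 ≈ 3.318 mg/L.
Steady-state peak Cmax,ss = C₀·R ≈ 3.318 × 1.5470 ≈ 5.133 mg/L.
One interval later, Cmin,ss = Cmax,ss·e^(−kτ) ≈ 5.133 × 0.3536 ≈ 1.815 mg/L.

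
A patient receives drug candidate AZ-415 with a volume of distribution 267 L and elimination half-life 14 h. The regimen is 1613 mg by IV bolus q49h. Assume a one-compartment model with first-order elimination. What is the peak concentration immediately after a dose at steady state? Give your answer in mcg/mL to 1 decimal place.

τ/t½ = 49/14 ≈ 3.5, so fraction remaining f = (1/2)^(49/14) ≈ 0.0884.
Accumulation ratio R = 1/(1 − f) ≈ 1/0.9116 ≈ 1.0970.
Single-dose peak C₀ = D/Vd = 1613/267 ≈ 6.041 mcg/mL.
Cmax,ss = C₀/(1 − f) ≈ 6.041/0.9116 ≈ 6.627 mcg/mL.

6.6 mcg/mL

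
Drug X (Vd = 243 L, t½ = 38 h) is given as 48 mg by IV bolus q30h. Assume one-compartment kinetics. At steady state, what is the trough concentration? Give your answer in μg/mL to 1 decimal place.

Over one 30-h interval, 30/38 ≈ 0.78947 half-lives elapse, leaving f ≈ 0.5786 of each dose.
Accumulation ratio R = 1/(1 − f) ≈ 1/0.4214 ≈ 2.3730.
Each bolus raises the concentration by D/Vd = 48/243 ≈ 0.198 μg/mL.
Cmax,ss = C₀/(1 − f) ≈ 0.198/0.4214 ≈ 0.470 μg/mL.
One interval later, Cmin,ss = Cmax,ss·e^(−kτ) ≈ 0.470 × 0.5786 ≈ 0.272 μg/mL.

0.3 μg/mL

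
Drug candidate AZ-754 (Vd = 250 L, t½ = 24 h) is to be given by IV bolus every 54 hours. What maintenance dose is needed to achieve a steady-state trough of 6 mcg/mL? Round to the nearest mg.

5635 mg

τ/t½ = 54/24 ≈ 2.25, so f = (1/2)^(54/24) ≈ 0.210224.
Cmin,ss = (D/Vd)·f/(1−f), so D = Cmin,ss·Vd·(1−f)/f.
D = 6 × 250 × (1−f)/f ≈ 6 × 250 × 3.75683 ≈ 5635.24 mg.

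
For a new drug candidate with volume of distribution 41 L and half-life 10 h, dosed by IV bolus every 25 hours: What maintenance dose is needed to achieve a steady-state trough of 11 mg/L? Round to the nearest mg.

τ/t½ = 25/10 ≈ 2.5, so f = (1/2)^(25/10) ≈ 0.176777.
Cmin,ss = (D/Vd)·f/(1−f), so D = Cmin,ss·Vd·(1−f)/f.
D = 11 × 41 × (1−f)/f ≈ 11 × 41 × 4.65684 ≈ 2100.23 mg.

2100 mg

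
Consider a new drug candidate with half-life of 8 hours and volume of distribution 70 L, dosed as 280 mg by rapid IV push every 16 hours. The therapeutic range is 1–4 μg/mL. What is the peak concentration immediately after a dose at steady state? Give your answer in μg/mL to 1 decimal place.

The dosing interval is 2 half-lives, so f = 2^(−2) = 0.25.
Accumulation ratio R = 1/(1 − f) = 1/0.75 = 4/3.
Single-dose peak C₀ = D/Vd = 280/70 = 4 μg/mL.
Steady-state peak Cmax,ss = C₀·R = 4 × 4/3 ≈ 5.333 μg/mL.
Peak 5.3 μg/mL vs MTC 4 μg/mL: exceeds toxic threshold.

5.3 μg/mL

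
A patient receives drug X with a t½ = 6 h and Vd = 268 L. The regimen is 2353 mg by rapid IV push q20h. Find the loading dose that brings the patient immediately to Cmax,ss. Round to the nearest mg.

f = (1/2)^(20/6) ≈ 0.099213; accumulation ratio R = 1/(1−f) ≈ 1.11014.
Loading dose to hit Cmax,ss on first dose: D_load = D_maint·R ≈ 2353 × 1.11014 ≈ 2612.16 mg.

2612 mg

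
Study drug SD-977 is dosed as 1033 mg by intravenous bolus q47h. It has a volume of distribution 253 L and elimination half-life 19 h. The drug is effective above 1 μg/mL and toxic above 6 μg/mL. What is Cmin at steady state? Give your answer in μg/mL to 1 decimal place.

τ/t½ = 47/19 ≈ 2.4737, so fraction remaining f = (1/2)^(47/19) ≈ 0.1800.
Single-dose peak C₀ = D/Vd = 1033/253 ≈ 4.083 μg/mL.
Steady-state trough Cmin,ss = C₀·f/(1−f) ≈ 4.083 × 0.1800/0.8200 ≈ 0.896 μg/mL.
Trough 0.9 μg/mL vs MEC 1 μg/mL: subtherapeutic.

0.9 μg/mL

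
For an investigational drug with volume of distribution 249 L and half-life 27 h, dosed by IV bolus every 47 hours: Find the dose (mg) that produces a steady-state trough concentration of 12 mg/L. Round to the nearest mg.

τ/t½ = 47/27 ≈ 1.7407, so f = (1/2)^(47/27) ≈ 0.299216.
Cmin,ss = (D/Vd)·f/(1−f), so D = Cmin,ss·Vd·(1−f)/f.
D = 12 × 249 × (1−f)/f ≈ 12 × 249 × 2.34207 ≈ 6998.11 mg.

6998 mg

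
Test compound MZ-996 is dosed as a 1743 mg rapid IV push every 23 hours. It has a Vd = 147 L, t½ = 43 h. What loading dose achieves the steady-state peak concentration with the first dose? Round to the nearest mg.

5626 mg

f = (1/2)^(23/43) ≈ 0.690214; accumulation ratio R = 1/(1−f) ≈ 3.22803.
Loading dose to hit Cmax,ss on first dose: D_load = D_maint·R ≈ 1743 × 3.22803 ≈ 5626.46 mg.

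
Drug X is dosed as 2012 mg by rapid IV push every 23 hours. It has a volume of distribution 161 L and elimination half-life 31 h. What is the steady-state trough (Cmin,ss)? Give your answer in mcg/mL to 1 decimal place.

k = ln2/t½ = ln2/31 ≈ 0.022360 h⁻¹; fraction remaining f = e^(−kτ) = e^(−0.022360×23) ≈ 0.5979.
Accumulation ratio R = 1/(1 − f) ≈ 1/0.4021 ≈ 2.4869.
Single-dose peak C₀ = D/Vd = 2012/161 ≈ 12.497 mcg/mL.
Cmax,ss = C₀/(1 − f) ≈ 12.497/0.4021 ≈ 31.079 mcg/mL.
Steady-state trough Cmin,ss = Cmax,ss·f ≈ 31.079 × 0.5979 ≈ 18.582 mcg/mL.

18.6 mcg/mL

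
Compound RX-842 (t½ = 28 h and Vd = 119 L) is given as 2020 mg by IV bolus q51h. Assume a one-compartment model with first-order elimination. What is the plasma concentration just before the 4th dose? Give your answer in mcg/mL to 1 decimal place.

6.5 mcg/mL

f = (1/2)^(τ/t½) = (1/2)^(51/28) ≈ 0.2829.
C₀ = D/Vd = 2020/119 ≈ 16.975 mcg/mL.
Before the 4th dose, 3 doses have been given. Superposition: Cmin = C₀·(f + f² + … + f^3).
≈ 16.975 × (0.2829 + 0.0800 + 0.0226) ≈ 16.975 × 0.3855 ≈ 6.544 mcg/mL.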